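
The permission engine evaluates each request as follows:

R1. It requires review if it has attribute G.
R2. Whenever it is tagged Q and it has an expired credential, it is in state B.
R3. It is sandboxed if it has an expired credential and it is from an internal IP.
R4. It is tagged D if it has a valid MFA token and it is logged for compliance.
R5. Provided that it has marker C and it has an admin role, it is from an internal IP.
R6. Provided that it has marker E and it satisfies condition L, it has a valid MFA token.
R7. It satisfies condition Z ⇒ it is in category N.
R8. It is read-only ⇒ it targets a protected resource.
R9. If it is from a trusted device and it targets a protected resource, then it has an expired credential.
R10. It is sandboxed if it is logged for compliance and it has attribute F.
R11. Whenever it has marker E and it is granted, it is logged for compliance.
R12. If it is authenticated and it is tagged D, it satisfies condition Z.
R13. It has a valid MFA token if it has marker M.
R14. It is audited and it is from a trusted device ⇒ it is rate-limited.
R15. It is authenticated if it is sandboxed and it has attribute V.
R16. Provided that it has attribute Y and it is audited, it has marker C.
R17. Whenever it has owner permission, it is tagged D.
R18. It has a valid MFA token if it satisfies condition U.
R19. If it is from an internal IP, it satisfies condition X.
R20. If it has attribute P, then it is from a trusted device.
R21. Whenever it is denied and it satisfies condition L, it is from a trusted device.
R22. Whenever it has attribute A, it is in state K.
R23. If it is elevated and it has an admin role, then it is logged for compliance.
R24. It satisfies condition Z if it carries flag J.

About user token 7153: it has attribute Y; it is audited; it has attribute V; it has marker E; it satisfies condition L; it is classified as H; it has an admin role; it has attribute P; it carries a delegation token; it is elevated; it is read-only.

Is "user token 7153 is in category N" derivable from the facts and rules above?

By R6 (it has marker E, it satisfies condition L): it has a valid MFA token.
By R8 (it is read-only): it targets a protected resource.
By R16 (it has attribute Y, it is audited): it has marker C.
By R20 (it has attribute P): it is from a trusted device.
By R23 (it is elevated, it has an admin role): it is logged for compliance.
By R4 (it has a valid MFA token, it is logged for compliance): it is tagged D.
By R5 (it has marker C, it has an admin role): it is from an internal IP.
By R9 (it is from a trusted device, it targets a protected resource): it has an expired credential.
By R3 (it has an expired credential, it is from an internal IP): it is sandboxed.
By R15 (it is sandboxed, it has attribute V): it is authenticated.
By R12 (it is authenticated, it is tagged D): it satisfies condition Z.
By R7 (it satisfies condition Z): it is in category N.

Yes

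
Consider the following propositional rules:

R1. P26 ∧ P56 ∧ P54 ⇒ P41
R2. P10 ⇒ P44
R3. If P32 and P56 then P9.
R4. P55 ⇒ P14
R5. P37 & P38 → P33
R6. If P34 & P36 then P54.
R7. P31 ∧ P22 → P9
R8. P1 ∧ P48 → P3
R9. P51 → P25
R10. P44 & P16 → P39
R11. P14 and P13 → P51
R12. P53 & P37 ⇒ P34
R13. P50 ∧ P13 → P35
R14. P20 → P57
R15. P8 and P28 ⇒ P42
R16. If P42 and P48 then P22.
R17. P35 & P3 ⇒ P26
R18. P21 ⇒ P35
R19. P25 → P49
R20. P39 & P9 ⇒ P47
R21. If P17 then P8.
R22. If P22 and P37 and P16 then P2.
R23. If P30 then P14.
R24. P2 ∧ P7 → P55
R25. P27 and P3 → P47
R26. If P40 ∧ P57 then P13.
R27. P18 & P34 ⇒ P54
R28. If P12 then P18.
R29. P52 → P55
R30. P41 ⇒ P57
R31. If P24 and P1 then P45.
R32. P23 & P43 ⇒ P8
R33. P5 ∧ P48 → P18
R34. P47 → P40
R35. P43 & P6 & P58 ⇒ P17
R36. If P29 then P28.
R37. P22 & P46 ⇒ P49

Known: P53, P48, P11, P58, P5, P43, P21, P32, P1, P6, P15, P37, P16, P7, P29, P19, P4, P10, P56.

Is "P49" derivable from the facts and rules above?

Yes

P44  (by R2: P10)
P9  (by R3: P32, P56)
P3  (by R8: P1, P48)
P39  (by R10: P44, P16)
P34  (by R12: P53, P37)
P35  (by R18: P21)
P47  (by R20: P39, P9)
P18  (by R33: P5, P48)
P40  (by R34: P47)
P17  (by R35: P43, P6, P58)
P28  (by R36: P29)
P26  (by R17: P35, P3)
P8  (by R21: P17)
P54  (by R27: P18, P34)
P41  (by R1: P26, P56, P54)
P42  (by R15: P8, P28)
P22  (by R16: P42, P48)
P2  (by R22: P22, P37, P16)
P55  (by R24: P2, P7)
P57  (by R30: P41)
P14  (by R4: P55)
P13  (by R26: P40, P57)
P51  (by R11: P14, P13)
P25  (by R9: P51)
P49  (by R19: P25)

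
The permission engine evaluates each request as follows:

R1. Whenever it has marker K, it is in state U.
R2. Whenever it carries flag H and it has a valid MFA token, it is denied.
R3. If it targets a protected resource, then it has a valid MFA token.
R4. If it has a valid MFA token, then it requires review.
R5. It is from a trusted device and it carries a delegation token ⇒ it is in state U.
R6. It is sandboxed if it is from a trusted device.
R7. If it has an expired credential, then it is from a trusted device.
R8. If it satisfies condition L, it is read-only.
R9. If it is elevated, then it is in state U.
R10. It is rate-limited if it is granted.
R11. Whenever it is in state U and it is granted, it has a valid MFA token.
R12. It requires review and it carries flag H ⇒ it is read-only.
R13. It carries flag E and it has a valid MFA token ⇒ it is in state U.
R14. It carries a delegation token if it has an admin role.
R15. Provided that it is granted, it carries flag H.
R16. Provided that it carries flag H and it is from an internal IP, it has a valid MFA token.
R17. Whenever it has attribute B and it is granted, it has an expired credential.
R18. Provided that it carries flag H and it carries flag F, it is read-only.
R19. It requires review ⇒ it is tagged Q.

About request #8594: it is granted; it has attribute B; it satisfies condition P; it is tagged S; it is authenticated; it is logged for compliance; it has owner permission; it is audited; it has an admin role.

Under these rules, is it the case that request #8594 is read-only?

Yes

By R14 (it has an admin role): it carries a delegation token.
By R15 (it is granted): it carries flag H.
By R17 (it has attribute B, it is granted): it has an expired credential.
By R7 (it has an expired credential): it is from a trusted device.
By R5 (it is from a trusted device, it carries a delegation token): it is in state U.
By R11 (it is in state U, it is granted): it has a valid MFA token.
By R4 (it has a valid MFA token): it requires review.
By R12 (it requires review, it carries flag H): it is read-only.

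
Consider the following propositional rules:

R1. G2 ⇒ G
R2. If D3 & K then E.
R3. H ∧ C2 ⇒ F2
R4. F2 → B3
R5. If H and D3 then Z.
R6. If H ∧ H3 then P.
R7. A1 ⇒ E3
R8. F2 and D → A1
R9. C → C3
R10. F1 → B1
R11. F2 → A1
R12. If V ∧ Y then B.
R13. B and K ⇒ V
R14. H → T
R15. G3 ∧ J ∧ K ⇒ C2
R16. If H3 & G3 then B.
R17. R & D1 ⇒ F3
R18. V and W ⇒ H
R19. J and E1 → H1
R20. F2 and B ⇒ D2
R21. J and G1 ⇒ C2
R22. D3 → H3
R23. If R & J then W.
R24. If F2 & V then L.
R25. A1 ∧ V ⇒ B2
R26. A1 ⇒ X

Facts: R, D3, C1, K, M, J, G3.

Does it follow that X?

Yes

C2  (by R15: G3, J, K)
H3  (by R22: D3)
W  (by R23: R, J)
B  (by R16: H3, G3)
V  (by R13: B, K)
H  (by R18: V, W)
F2  (by R3: H, C2)
A1  (by R11: F2)
X  (by R26: A1)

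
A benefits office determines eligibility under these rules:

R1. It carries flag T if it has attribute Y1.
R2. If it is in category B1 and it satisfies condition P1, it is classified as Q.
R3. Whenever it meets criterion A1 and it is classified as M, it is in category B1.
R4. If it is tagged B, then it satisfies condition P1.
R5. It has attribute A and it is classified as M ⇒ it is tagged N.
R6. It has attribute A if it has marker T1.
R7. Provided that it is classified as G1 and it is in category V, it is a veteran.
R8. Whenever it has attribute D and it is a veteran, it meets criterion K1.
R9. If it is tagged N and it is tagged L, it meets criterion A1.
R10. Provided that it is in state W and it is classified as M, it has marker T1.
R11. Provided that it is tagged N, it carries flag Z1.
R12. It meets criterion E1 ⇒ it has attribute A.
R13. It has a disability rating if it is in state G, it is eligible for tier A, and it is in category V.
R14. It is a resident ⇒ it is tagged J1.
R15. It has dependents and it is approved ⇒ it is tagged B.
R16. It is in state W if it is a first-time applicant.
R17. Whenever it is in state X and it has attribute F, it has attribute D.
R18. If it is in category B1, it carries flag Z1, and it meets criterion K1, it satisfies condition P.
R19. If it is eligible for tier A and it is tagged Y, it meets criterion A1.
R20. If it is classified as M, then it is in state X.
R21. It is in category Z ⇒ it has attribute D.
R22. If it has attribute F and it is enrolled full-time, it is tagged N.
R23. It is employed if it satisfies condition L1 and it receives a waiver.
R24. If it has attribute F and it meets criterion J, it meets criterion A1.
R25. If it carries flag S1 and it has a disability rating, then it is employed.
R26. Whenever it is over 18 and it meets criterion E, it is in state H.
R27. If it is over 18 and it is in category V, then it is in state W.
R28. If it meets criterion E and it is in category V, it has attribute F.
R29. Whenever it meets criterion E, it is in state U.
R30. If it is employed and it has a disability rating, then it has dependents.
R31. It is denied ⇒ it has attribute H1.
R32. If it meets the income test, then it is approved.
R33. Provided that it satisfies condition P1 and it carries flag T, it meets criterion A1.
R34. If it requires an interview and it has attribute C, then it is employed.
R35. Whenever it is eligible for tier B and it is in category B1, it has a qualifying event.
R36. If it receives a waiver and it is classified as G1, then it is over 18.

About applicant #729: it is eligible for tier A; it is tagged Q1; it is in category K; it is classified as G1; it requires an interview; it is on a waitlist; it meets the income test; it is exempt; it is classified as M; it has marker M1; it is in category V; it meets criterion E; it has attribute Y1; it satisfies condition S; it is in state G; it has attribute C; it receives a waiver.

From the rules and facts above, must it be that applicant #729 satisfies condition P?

By R1 (it has attribute Y1): it carries flag T.
By R7 (it is classified as G1, it is in category V): it is a veteran.
By R13 (it is in state G, it is eligible for tier A, it is in category V): it has a disability rating.
By R20 (it is classified as M): it is in state X.
By R28 (it meets criterion E, it is in category V): it has attribute F.
By R32 (it meets the income test): it is approved.
By R34 (it requires an interview, it has attribute C): it is employed.
By R36 (it receives a waiver, it is classified as G1): it is over 18.
By R17 (it is in state X, it has attribute F): it has attribute D.
By R27 (it is over 18, it is in category V): it is in state W.
By R30 (it is employed, it has a disability rating): it has dependents.
By R8 (it has attribute D, it is a veteran): it meets criterion K1.
By R10 (it is in state W, it is classified as M): it has marker T1.
By R15 (it has dependents, it is approved): it is tagged B.
By R4 (it is tagged B): it satisfies condition P1.
By R6 (it has marker T1): it has attribute A.
By R33 (it satisfies condition P1, it carries flag T): it meets criterion A1.
By R3 (it meets criterion A1, it is classified as M): it is in category B1.
By R5 (it has attribute A, it is classified as M): it is tagged N.
By R11 (it is tagged N): it carries flag Z1.
By R18 (it is in category B1, it carries flag Z1, it meets criterion K1): it satisfies condition P.

Yes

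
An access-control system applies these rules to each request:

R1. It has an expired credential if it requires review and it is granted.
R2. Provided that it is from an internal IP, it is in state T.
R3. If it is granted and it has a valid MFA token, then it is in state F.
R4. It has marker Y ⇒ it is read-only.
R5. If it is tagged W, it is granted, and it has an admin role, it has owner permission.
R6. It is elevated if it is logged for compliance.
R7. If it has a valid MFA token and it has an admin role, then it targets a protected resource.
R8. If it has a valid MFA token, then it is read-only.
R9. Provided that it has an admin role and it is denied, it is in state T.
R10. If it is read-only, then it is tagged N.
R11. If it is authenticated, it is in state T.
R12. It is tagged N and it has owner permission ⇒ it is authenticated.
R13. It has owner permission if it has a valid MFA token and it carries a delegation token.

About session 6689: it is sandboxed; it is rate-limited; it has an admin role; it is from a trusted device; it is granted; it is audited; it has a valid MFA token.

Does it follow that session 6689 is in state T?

Forward chaining from the given facts derives: is in state F, targets a protected resource, is read-only, is tagged N.
Rules concluding "it is in state T": R2 needs "it is from an internal IP"; R9 needs "it is denied"; R11 needs "it is authenticated" — none of these are established.

No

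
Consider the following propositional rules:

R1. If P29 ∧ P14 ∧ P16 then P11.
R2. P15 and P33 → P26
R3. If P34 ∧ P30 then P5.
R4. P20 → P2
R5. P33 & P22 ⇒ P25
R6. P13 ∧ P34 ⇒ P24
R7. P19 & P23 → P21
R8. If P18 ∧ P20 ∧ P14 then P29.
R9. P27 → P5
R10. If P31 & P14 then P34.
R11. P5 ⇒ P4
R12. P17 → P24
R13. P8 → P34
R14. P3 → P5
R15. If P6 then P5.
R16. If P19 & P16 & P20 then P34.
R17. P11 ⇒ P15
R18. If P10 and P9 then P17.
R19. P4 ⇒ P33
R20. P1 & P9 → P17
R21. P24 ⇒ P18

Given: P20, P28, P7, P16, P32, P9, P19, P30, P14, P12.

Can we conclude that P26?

No

Forward chaining from the given facts derives: P2, P34, P5, P4, P33.
The only rule concluding P26 is R2, which needs P15; that is never established.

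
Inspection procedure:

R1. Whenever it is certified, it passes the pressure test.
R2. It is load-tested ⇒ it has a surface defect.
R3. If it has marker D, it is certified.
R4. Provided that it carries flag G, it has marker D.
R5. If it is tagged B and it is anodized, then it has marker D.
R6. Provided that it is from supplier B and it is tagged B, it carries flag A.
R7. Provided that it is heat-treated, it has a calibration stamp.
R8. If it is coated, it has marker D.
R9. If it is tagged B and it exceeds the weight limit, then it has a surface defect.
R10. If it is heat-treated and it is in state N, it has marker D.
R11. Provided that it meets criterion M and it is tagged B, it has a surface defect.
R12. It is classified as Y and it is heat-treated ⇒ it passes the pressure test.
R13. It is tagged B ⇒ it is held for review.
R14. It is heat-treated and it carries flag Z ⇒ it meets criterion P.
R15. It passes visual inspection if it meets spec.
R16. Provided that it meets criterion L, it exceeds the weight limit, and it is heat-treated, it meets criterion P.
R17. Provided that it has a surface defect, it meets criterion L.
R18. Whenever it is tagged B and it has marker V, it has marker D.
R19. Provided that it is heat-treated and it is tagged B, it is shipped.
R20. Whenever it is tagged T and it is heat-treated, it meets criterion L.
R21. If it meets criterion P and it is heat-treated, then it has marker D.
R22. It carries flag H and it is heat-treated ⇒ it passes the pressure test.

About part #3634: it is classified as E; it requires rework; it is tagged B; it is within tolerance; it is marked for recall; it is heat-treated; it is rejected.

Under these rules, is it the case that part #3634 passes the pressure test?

Forward chaining from the given facts derives: has a calibration stamp, is held for review, is shipped.
Rules concluding "it passes the pressure test": R1 needs "it is certified"; R12 needs "it is classified as Y"; R22 needs "it carries flag H" — none of these are established.

No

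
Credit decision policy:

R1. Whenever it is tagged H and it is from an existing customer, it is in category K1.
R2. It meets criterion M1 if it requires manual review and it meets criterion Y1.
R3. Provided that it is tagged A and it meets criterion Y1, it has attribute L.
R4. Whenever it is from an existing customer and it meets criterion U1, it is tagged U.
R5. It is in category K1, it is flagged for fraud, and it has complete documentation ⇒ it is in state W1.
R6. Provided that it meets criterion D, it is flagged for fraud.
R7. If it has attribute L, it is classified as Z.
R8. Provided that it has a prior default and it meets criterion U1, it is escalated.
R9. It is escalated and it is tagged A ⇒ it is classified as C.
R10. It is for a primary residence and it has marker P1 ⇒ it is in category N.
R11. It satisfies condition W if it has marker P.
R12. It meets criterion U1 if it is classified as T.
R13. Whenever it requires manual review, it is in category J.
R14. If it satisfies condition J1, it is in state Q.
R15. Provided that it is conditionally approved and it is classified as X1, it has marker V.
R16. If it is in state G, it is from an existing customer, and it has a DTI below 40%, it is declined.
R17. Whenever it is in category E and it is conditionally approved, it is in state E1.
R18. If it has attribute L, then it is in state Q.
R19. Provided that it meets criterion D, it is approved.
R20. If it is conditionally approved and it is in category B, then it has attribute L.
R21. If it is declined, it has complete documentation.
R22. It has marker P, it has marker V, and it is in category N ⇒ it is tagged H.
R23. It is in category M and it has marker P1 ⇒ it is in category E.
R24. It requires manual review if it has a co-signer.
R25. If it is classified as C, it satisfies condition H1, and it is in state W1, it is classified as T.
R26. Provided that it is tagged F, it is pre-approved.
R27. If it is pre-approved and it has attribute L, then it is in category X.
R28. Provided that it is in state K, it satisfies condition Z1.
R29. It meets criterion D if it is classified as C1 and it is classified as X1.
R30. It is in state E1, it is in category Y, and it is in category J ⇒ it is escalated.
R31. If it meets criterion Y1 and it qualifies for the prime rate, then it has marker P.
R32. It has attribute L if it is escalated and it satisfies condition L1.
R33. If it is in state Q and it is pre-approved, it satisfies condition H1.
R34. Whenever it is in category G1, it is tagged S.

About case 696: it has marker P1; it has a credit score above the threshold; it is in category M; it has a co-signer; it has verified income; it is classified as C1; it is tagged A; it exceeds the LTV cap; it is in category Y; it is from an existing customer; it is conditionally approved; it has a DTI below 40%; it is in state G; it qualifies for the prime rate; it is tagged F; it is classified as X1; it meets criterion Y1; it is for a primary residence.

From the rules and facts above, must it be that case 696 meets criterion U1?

Yes

By R3 (it is tagged A, it meets criterion Y1): it has attribute L.
By R10 (it is for a primary residence, it has marker P1): it is in category N.
By R15 (it is conditionally approved, it is classified as X1): it has marker V.
By R16 (it is in state G, it is from an existing customer, it has a DTI below 40%): it is declined.
By R18 (it has attribute L): it is in state Q.
By R21 (it is declined): it has complete documentation.
By R23 (it is in category M, it has marker P1): it is in category E.
By R24 (it has a co-signer): it requires manual review.
By R26 (it is tagged F): it is pre-approved.
By R29 (it is classified as C1, it is classified as X1): it meets criterion D.
By R31 (it meets criterion Y1, it qualifies for the prime rate): it has marker P.
By R33 (it is in state Q, it is pre-approved): it satisfies condition H1.
By R6 (it meets criterion D): it is flagged for fraud.
By R13 (it requires manual review): it is in category J.
By R17 (it is in category E, it is conditionally approved): it is in state E1.
By R22 (it has marker P, it has marker V, it is in category N): it is tagged H.
By R30 (it is in state E1, it is in category Y, it is in category J): it is escalated.
By R1 (it is tagged H, it is from an existing customer): it is in category K1.
By R5 (it is in category K1, it is flagged for fraud, it has complete documentation): it is in state W1.
By R9 (it is escalated, it is tagged A): it is classified as C.
By R25 (it is classified as C, it satisfies condition H1, it is in state W1): it is classified as T.
By R12 (it is classified as T): it meets criterion U1.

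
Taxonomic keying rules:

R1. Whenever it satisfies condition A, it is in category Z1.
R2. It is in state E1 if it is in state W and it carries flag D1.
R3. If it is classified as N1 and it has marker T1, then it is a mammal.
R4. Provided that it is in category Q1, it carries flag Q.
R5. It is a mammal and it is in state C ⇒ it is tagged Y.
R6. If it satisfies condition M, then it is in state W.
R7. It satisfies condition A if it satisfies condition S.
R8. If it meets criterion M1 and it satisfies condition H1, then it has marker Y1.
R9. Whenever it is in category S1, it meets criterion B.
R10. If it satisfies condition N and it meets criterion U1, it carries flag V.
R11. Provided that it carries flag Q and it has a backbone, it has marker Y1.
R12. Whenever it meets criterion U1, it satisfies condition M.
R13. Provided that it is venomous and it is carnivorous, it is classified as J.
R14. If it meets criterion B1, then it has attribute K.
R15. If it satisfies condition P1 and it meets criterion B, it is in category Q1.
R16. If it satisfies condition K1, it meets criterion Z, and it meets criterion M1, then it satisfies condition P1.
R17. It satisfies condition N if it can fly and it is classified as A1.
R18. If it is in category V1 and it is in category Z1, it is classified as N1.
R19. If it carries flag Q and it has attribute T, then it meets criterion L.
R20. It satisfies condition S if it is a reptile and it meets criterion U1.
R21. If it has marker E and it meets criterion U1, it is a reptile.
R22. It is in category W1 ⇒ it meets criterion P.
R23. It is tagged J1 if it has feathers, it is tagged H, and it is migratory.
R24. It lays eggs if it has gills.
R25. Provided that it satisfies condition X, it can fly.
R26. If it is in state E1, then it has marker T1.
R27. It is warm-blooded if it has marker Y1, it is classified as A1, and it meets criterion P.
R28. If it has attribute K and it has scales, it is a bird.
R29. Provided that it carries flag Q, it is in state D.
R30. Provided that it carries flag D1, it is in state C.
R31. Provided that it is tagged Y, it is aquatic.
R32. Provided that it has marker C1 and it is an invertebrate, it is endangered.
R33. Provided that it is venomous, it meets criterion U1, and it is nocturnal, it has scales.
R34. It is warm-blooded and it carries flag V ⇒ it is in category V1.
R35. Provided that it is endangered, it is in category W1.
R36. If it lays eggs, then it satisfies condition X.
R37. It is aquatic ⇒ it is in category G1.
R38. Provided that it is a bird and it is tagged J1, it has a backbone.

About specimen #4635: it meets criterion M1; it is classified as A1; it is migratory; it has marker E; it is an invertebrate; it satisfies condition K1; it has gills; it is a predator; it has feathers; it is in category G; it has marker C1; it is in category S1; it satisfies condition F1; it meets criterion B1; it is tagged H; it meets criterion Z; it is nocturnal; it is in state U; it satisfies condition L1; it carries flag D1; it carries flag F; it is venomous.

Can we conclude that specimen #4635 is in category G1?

No

Forward chaining from the given facts derives: meets criterion B, has attribute K, satisfies condition P1, is tagged J1, lays eggs, is in state C, is endangered, is in category W1, satisfies condition X, is in category Q1, meets criterion P, can fly, carries flag Q, satisfies condition N, is in state D.
The only rule concluding "it is in category G1" is R37, which needs "it is aquatic"; that is never established.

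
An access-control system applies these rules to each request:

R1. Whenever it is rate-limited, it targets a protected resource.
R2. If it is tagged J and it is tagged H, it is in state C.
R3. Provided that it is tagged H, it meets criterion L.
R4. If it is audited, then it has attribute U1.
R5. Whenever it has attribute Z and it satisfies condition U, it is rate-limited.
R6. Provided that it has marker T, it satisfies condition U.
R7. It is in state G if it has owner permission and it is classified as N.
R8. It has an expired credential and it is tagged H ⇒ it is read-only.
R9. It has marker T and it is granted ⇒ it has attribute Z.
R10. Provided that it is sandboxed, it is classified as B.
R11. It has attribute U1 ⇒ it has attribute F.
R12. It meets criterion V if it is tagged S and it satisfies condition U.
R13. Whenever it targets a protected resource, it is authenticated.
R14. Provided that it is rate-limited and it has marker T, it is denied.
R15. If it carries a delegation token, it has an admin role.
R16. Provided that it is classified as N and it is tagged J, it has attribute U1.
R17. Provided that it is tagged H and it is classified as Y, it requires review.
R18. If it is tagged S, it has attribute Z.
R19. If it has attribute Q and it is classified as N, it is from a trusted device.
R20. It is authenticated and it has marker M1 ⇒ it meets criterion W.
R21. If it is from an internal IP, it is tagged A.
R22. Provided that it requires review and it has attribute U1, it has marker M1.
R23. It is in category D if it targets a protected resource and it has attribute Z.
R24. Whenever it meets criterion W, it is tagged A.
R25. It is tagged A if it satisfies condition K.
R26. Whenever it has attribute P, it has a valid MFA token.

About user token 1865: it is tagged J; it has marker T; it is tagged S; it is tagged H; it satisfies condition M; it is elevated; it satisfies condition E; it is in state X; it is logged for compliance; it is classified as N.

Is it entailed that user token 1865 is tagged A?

Forward chaining from the given facts derives: is in state C, meets criterion L, satisfies condition U, meets criterion V, has attribute U1, has attribute Z, is rate-limited, has attribute F, is denied, targets a protected resource, is authenticated, is in category D.
Rules concluding "it is tagged A": R21 needs "it is from an internal IP"; R24 needs "it meets criterion W"; R25 needs "it satisfies condition K" — none of these are established.

No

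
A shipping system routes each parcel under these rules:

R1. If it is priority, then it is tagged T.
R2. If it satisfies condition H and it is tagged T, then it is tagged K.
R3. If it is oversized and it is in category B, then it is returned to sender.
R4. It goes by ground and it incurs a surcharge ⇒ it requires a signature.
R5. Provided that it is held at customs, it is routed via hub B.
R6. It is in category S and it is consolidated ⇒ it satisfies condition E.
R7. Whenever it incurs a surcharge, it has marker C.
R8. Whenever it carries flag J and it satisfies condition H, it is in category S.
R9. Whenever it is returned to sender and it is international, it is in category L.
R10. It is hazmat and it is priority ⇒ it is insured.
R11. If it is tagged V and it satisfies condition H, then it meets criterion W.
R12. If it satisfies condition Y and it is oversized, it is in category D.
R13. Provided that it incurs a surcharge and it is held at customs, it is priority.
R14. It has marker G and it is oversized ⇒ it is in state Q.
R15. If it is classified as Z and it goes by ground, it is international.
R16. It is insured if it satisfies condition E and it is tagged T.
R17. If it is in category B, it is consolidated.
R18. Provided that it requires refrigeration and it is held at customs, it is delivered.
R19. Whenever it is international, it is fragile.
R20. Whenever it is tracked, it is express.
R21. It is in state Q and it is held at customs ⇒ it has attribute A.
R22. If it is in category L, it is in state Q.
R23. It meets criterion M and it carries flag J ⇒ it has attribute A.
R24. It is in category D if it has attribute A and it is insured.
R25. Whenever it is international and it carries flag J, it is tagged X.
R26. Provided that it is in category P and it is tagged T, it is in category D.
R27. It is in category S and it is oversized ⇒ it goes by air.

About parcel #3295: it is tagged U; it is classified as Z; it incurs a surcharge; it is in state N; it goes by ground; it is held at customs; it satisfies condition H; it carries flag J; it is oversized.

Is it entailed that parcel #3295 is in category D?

Forward chaining from the given facts derives: requires a signature, is routed via hub B, has marker C, is in category S, is priority, is international, is fragile, is tagged X, goes by air, is tagged T, is tagged K.
Rules concluding "it is in category D": R12 needs "it satisfies condition Y"; R24 needs "it has attribute A"; R26 needs "it is in category P" — none of these are established.

No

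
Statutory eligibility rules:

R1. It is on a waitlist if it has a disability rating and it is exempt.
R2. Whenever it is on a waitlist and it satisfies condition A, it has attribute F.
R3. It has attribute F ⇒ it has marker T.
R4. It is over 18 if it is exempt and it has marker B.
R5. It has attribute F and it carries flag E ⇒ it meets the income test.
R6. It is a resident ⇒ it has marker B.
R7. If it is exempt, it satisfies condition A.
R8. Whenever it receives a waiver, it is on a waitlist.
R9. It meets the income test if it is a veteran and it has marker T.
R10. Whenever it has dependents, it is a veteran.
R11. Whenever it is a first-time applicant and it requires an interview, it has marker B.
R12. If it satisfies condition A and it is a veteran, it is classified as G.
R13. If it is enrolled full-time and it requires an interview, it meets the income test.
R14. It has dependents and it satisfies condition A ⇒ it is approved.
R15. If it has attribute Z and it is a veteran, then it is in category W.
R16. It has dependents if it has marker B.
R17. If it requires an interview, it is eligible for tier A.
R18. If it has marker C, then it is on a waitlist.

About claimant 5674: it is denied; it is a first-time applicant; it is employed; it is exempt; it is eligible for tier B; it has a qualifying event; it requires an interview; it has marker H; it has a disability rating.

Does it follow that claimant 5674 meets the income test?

By R1 (it has a disability rating, it is exempt): it is on a waitlist.
By R7 (it is exempt): it satisfies condition A.
By R11 (it is a first-time applicant, it requires an interview): it has marker B.
By R16 (it has marker B): it has dependents.
By R2 (it is on a waitlist, it satisfies condition A): it has attribute F.
By R3 (it has attribute F): it has marker T.
By R10 (it has dependents): it is a veteran.
By R9 (it is a veteran, it has marker T): it meets the income test.

Yes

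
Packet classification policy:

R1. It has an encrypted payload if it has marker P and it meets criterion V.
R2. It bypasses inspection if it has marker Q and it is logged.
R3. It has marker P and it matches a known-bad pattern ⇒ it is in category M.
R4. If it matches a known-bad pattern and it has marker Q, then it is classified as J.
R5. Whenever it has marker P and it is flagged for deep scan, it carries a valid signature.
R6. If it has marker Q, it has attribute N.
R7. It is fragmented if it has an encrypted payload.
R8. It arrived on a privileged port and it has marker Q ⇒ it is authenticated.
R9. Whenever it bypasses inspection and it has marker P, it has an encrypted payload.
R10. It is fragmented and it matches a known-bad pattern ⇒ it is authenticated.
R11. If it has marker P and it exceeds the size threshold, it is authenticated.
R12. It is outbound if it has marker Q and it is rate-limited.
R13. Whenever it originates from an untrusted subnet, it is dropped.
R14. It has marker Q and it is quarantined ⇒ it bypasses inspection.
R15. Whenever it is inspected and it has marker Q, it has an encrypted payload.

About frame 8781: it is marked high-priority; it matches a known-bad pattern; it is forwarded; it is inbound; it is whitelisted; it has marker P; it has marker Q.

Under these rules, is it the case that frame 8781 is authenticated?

No

Forward chaining from the given facts derives: is in category M, is classified as J, has attribute N.
Rules concluding "it is authenticated": R8 needs "it arrived on a privileged port"; R10 needs "it is fragmented"; R11 needs "it exceeds the size threshold" — none of these are established.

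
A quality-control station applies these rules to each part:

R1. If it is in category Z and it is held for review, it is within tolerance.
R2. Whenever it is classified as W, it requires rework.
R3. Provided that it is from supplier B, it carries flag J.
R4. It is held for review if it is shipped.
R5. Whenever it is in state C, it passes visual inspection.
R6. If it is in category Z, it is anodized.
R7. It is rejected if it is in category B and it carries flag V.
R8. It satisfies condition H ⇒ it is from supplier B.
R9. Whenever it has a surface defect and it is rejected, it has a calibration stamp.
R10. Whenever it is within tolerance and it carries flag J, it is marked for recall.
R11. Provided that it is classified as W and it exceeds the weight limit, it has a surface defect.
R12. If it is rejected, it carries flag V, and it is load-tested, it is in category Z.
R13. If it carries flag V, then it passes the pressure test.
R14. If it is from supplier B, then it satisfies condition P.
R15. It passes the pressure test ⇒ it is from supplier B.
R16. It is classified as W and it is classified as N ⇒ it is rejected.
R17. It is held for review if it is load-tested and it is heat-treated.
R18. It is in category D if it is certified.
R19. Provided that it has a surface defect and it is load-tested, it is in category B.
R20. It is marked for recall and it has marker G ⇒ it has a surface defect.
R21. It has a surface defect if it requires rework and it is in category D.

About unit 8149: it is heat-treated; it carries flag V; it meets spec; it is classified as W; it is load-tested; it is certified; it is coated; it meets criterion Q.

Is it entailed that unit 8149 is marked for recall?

By R2 (it is classified as W): it requires rework.
By R13 (it carries flag V): it passes the pressure test.
By R15 (it passes the pressure test): it is from supplier B.
By R17 (it is load-tested, it is heat-treated): it is held for review.
By R18 (it is certified): it is in category D.
By R21 (it requires rework, it is in category D): it has a surface defect.
By R3 (it is from supplier B): it carries flag J.
By R19 (it has a surface defect, it is load-tested): it is in category B.
By R7 (it is in category B, it carries flag V): it is rejected.
By R12 (it is rejected, it carries flag V, it is load-tested): it is in category Z.
By R1 (it is in category Z, it is held for review): it is within tolerance.
By R10 (it is within tolerance, it carries flag J): it is marked for recall.

Yes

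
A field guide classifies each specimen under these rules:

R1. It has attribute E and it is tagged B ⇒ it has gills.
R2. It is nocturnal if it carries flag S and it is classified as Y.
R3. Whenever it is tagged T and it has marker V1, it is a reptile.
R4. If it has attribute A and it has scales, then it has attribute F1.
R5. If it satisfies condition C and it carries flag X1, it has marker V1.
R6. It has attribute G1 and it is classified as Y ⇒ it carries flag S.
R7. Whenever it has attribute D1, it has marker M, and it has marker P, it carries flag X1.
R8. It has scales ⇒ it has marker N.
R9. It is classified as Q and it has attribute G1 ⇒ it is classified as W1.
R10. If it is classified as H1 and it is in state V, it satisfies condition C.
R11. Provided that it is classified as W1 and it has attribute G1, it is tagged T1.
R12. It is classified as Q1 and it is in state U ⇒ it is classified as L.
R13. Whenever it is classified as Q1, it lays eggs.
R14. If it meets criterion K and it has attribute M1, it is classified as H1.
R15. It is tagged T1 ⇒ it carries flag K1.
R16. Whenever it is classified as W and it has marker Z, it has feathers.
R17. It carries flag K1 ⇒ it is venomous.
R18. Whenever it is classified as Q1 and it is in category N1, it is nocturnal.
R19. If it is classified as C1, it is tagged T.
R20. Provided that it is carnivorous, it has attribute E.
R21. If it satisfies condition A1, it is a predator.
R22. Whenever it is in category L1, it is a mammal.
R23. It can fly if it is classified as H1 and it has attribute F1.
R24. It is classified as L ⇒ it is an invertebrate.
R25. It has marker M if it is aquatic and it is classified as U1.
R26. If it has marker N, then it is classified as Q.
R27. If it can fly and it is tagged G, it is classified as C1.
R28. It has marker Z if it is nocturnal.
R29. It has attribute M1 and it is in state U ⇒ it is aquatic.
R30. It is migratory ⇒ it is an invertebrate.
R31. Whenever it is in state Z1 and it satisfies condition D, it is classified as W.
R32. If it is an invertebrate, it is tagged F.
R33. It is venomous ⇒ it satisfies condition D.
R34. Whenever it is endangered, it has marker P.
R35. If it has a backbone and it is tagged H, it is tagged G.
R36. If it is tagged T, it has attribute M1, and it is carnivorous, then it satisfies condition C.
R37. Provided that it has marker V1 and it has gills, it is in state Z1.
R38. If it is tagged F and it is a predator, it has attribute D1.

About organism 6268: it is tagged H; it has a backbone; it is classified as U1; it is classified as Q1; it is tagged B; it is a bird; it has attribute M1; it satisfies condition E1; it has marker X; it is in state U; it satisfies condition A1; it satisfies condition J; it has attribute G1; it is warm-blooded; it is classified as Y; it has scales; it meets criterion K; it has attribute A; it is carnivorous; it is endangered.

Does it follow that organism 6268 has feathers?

By R4 (it has attribute A, it has scales): it has attribute F1.
By R6 (it has attribute G1, it is classified as Y): it carries flag S.
By R8 (it has scales): it has marker N.
By R12 (it is classified as Q1, it is in state U): it is classified as L.
By R14 (it meets criterion K, it has attribute M1): it is classified as H1.
By R20 (it is carnivorous): it has attribute E.
By R21 (it satisfies condition A1): it is a predator.
By R23 (it is classified as H1, it has attribute F1): it can fly.
By R24 (it is classified as L): it is an invertebrate.
By R26 (it has marker N): it is classified as Q.
By R29 (it has attribute M1, it is in state U): it is aquatic.
By R32 (it is an invertebrate): it is tagged F.
By R34 (it is endangered): it has marker P.
By R35 (it has a backbone, it is tagged H): it is tagged G.
By R38 (it is tagged F, it is a predator): it has attribute D1.
By R1 (it has attribute E, it is tagged B): it has gills.
By R2 (it carries flag S, it is classified as Y): it is nocturnal.
By R9 (it is classified as Q, it has attribute G1): it is classified as W1.
By R11 (it is classified as W1, it has attribute G1): it is tagged T1.
By R15 (it is tagged T1): it carries flag K1.
By R17 (it carries flag K1): it is venomous.
By R25 (it is aquatic, it is classified as U1): it has marker M.
By R27 (it can fly, it is tagged G): it is classified as C1.
By R28 (it is nocturnal): it has marker Z.
By R33 (it is venomous): it satisfies condition D.
By R7 (it has attribute D1, it has marker M, it has marker P): it carries flag X1.
By R19 (it is classified as C1): it is tagged T.
By R36 (it is tagged T, it has attribute M1, it is carnivorous): it satisfies condition C.
By R5 (it satisfies condition C, it carries flag X1): it has marker V1.
By R37 (it has marker V1, it has gills): it is in state Z1.
By R31 (it is in state Z1, it satisfies condition D): it is classified as W.
By R16 (it is classified as W, it has marker Z): it has feathers.

Yes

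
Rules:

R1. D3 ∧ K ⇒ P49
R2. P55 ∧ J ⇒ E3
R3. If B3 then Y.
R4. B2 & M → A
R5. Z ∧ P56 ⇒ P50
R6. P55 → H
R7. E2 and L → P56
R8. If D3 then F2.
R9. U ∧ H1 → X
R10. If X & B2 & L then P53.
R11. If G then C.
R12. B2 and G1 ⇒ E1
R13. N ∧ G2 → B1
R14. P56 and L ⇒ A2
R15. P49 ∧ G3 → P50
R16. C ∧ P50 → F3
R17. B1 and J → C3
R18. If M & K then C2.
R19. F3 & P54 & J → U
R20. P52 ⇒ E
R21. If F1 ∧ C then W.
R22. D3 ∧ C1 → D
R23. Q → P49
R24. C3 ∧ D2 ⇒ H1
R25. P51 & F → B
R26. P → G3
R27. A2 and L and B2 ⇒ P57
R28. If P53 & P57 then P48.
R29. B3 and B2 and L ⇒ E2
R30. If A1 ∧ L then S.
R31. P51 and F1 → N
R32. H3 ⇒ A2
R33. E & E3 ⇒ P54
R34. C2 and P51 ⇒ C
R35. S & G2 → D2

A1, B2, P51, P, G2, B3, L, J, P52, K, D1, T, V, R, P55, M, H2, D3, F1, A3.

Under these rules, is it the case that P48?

P49  (by R1: D3, K)
E3  (by R2: P55, J)
C2  (by R18: M, K)
E  (by R20: P52)
G3  (by R26: P)
E2  (by R29: B3, B2, L)
S  (by R30: A1, L)
N  (by R31: P51, F1)
P54  (by R33: E, E3)
C  (by R34: C2, P51)
D2  (by R35: S, G2)
P56  (by R7: E2, L)
B1  (by R13: N, G2)
A2  (by R14: P56, L)
P50  (by R15: P49, G3)
F3  (by R16: C, P50)
C3  (by R17: B1, J)
U  (by R19: F3, P54, J)
H1  (by R24: C3, D2)
P57  (by R27: A2, L, B2)
X  (by R9: U, H1)
P53  (by R10: X, B2, L)
P48  (by R28: P53, P57)

Yes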